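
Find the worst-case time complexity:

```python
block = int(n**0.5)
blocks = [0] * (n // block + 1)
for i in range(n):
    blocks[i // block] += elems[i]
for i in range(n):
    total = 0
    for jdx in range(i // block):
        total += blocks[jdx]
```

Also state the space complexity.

Time complexity: O(n * sqrt(n)).
Space complexity: O(sqrt(n)).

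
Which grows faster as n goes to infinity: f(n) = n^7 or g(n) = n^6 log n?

f(n) = n^7 grows faster: n^7 / (n^6 log n) = n/log n -> infinity.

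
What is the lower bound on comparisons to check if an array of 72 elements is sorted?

To verify 72 elements are sorted, we must compare each consecutive pair. Skipping any pair allows an adversary to swap them. Therefore 71 comparisons are necessary and sufficient.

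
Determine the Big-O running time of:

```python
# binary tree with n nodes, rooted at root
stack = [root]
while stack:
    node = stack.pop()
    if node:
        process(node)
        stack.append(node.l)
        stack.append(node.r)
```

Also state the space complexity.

Time complexity: O(n).
Space complexity: O(n).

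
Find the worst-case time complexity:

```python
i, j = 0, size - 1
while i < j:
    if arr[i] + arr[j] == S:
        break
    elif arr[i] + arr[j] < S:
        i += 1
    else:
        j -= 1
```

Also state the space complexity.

Time complexity: O(n).
Space complexity: O(1).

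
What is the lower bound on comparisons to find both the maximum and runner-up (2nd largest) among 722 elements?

Lower bound: finding the max needs 722-1 comparisons. By an adversary weight-doubling argument, the maximum element must personally win at least ceil(log_2(722)) = 10 comparisons in any correct algorithm. The 2nd largest is among those 10 direct losers, and distinguishing it requires 10-1 more comparisons. Total >= 722-1 + 10-1 = 730. A balanced tournament achieves this bound exactly.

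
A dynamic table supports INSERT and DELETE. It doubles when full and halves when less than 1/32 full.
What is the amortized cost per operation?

Using potential function Phi = |2*num_items - table_size| when load > 1/2, and Phi = table_size/2 - num_items otherwise. The gap of 1/32 vs 1/2 for shrinking prevents thrashing. Both insert and delete have O(1) amortized cost.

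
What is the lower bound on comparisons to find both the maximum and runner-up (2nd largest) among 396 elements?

Lower bound: finding the max needs 396-1 comparisons. By an adversary weight-doubling argument, the maximum element must personally win at least ceil(log_2(396)) = 9 comparisons in any correct algorithm. The 2nd largest is among those 9 direct losers, and distinguishing it requires 9-1 more comparisons. Total >= 396-1 + 9-1 = 403. A balanced tournament achieves this bound exactly.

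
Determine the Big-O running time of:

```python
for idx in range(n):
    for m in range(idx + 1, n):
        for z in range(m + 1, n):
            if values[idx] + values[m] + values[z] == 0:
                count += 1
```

Time complexity: O(n^3).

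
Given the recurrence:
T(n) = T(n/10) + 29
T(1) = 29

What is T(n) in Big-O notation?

Each step divides n by 10 and adds 29. After log_10(n) steps, T(n) = O(log n).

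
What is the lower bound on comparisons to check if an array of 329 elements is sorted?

To verify 329 elements are sorted, we must compare each consecutive pair. Skipping any pair allows an adversary to swap them. Therefore 328 comparisons are necessary and sufficient.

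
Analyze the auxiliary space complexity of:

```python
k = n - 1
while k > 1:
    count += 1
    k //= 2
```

Space complexity: O(1).
Only a constant amount of auxiliary storage is used; nothing grows with n.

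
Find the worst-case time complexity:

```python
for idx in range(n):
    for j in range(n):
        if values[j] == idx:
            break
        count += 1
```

Time complexity: O(n^2).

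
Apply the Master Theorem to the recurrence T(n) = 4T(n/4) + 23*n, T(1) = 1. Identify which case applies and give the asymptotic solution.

a=4, b=4, f(n)=23*n.
log_4(4) = 1, so n^(log_b(a)) = n.
f(n) = Theta(n), so Case 2 applies.
T(n) = Theta(n log n).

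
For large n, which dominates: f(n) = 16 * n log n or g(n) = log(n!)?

f(n) = 16 * n log n and g(n) = log(n!) are Theta of each other: Stirling: log(n!) = n log n - n + O(log n) = Theta(n log n); the constant 16 doesn't change the Theta class.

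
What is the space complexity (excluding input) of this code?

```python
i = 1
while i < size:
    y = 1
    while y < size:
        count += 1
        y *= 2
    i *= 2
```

Space complexity: O(1).
Only a constant amount of auxiliary storage is used; nothing grows with n.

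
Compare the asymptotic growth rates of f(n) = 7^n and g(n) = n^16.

f(n) = 7^n grows faster: any exponential with base > 1 dominates every polynomial.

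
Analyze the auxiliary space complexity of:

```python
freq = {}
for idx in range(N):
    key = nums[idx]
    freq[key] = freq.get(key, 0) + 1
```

Space complexity: O(n).
Auxiliary storage grows linearly with the input size n in the worst case.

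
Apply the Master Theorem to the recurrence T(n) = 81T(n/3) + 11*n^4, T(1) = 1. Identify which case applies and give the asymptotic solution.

a=81, b=3, f(n)=11*n^4.
log_3(81) = 4, so n^(log_b(a)) = n^4.
f(n) = Theta(n^4), so Case 2 applies.
T(n) = Theta(n^4 log n).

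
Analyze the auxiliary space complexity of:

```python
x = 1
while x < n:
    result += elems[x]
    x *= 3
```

Space complexity: O(1).
Only a constant amount of auxiliary storage is used; nothing grows with n.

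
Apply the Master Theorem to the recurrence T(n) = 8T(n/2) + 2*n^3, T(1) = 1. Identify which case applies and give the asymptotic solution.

a=8, b=2, f(n)=2*n^3.
log_2(8) = 3, so n^(log_b(a)) = n^3.
f(n) = Theta(n^3), so Case 2 applies.
T(n) = Theta(n^3 log n).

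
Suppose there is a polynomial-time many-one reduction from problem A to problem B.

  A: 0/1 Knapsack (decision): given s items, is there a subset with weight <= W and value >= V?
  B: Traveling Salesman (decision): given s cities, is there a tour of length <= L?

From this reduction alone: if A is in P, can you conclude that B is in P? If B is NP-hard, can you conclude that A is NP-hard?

A poly-time reduction A <=_p B transfers tractability DOWN (B easy => A easy) and hardness UP (A hard => B hard), not the reverse.
From A in P, the reduction alone does NOT give B in P: any problem in P trivially reduces to SAT, yet SAT is not known to be in P.
From B NP-hard, the reduction alone does NOT give A NP-hard: again, easy problems reduce to hard ones.
(Here in fact A is NP-complete and B is NP-complete.)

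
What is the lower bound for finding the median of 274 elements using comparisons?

To find the median of 274 elements, every element must be compared at least once, so the lower bound is Omega(n). The BFPRT algorithm achieves O(n), making this tight.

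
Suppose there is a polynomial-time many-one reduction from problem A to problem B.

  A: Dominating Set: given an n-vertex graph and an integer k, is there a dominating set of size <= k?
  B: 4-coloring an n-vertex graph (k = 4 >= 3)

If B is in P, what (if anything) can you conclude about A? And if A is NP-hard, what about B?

A poly-time reduction A <=_p B means any A-instance can be transformed to a B-instance in poly time.
If B is in P: compose the reduction with B's poly-time algorithm to solve A in poly time, so A is in P.
If A is NP-hard: every NP problem reduces to A, which reduces to B; composing reductions, every NP problem reduces to B, so B is NP-hard.
(Here in fact A is NP-complete and B is NP-complete.)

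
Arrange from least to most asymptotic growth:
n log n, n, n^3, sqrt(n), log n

Ordered by growth rate: log n < sqrt(n) < n < n log n < n^3.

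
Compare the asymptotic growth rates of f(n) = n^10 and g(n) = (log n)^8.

f(n) = n^10 grows faster: any positive polynomial dominates any polylog.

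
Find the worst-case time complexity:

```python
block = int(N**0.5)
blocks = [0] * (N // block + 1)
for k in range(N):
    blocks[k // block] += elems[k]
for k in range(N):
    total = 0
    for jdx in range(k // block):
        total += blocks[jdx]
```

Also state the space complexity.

Time complexity: O(n * sqrt(n)).
Space complexity: O(sqrt(n)).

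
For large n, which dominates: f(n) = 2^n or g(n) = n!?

g(n) = n! grows faster: by Stirling n! ~ (n/e)^n sqrt(2*pi*n); (n/e)^n eventually dominates 2^n.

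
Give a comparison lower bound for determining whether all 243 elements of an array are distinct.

In the algebraic decision-tree model, the YES region for element distinctness on 243 elements has 243! connected components (one per ordering). Ben-Or's theorem then gives a lower bound of Omega(log(n!)) = Omega(n log n).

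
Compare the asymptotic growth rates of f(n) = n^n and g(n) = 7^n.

f(n) = n^n grows faster: n^n / 7^n = (n/7)^n -> infinity once n > 7.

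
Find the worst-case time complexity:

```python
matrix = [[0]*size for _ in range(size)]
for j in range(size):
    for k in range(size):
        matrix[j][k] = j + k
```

Time complexity: O(n^2).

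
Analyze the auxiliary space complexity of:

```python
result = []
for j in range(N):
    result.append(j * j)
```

Space complexity: O(n).
Auxiliary storage grows linearly with the input size n in the worst case.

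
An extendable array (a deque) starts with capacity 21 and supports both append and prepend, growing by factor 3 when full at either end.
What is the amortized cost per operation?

Growth at either end copies all elements; capacities form a geometric sequence with ratio 3, so total copy cost over n operations is O(n) (two geometric series). Amortized O(1).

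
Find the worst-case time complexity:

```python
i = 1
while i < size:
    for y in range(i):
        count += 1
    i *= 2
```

Time complexity: O(n).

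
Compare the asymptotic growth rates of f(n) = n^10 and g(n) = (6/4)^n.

g(n) = (6/4)^n grows faster: (6/4)^n is exponential with base 6/4 > 1, dominating every polynomial.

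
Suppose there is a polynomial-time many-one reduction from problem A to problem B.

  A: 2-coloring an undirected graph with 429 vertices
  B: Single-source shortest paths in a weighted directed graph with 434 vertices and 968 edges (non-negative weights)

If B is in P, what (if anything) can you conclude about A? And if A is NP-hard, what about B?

A poly-time reduction A <=_p B means any A-instance can be transformed to a B-instance in poly time.
If B is in P: compose the reduction with B's poly-time algorithm to solve A in poly time, so A is in P.
If A is NP-hard: every NP problem reduces to A, which reduces to B; composing reductions, every NP problem reduces to B, so B is NP-hard.
(Here in fact A is P and B is P.)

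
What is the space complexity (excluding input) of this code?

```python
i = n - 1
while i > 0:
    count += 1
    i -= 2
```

Space complexity: O(1).
Only a constant amount of auxiliary storage is used; nothing grows with n.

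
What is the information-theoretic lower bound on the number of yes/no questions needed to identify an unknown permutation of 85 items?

There are 85! = 281710411438055027694947944226061159480056634330574206405101912752560026159795933451040286452340924018275123200000000000000000000 permutations. Each yes/no question gives at most 1 bit, so at least ceil(log_2(281710411438055027694947944226061159480056634330574206405101912752560026159795933451040286452340924018275123200000000000000000000)) = 427 questions are needed.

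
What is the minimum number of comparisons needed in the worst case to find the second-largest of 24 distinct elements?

Lower bound: finding the max needs 24-1 comparisons. By the adversary weight-doubling argument, the max must personally win >= ceil(log_2(24)) = 5 comparisons; the 2nd-largest is among those 5 losers, needing 5-1 more comparisons. Total >= 24-1 + 5-1 = 27. A balanced knockout tournament achieves this.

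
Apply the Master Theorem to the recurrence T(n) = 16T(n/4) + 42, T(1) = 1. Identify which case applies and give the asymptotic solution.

a=16, b=4, f(n)=42.
log_4(16) = 2 > 0.
Since f(n) = O(n^0) is polynomially smaller than n^2, Case 1 applies.
T(n) = Theta(n^2).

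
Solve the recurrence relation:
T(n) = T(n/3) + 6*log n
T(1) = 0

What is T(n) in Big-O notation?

Each of the log_3(n) levels adds O(log n). T(n) = O(log^2 n).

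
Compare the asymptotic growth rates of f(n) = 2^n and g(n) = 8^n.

g(n) = 8^n grows faster: (8/2)^n -> infinity since 8/2 > 1.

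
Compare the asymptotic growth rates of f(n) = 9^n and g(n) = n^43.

f(n) = 9^n grows faster: any exponential with base > 1 dominates every polynomial.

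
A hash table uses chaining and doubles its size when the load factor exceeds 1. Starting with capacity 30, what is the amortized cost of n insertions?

Rehashing occurs when load exceeds 1. Total rehash cost is geometric series summing to O(n). Each insertion itself is O(1). Amortized: O(1).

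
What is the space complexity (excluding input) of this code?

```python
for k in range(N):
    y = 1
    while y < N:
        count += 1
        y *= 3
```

Space complexity: O(1).
Only a constant amount of auxiliary storage is used; nothing grows with n.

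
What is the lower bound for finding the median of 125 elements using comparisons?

To find the median of 125 elements, every element must be compared at least once, so the lower bound is Omega(n). The BFPRT algorithm achieves O(n), making this tight.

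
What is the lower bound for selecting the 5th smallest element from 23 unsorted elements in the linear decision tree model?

Selecting the 5th smallest of 23 elements requires Omega(n) comparisons. Every element must be compared at least once. The BFPRT algorithm achieves O(n), making this tight.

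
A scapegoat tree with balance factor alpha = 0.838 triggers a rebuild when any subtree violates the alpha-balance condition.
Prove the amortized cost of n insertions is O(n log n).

Define potential Phi = c * sum of |size(left(v)) - size(right(v))| over all nodes. An insertion at depth d costs O(d) = O(log n) and increases Phi by O(log n). When a rebuild of subtree of size s occurs, it costs O(s) but reduces Phi by Omega(s). With alpha = 0.838, between rebuilds Omega(s) insertions must occur. Amortized cost per insertion: O(log n).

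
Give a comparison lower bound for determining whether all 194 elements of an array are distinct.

In the algebraic decision-tree model, the YES region for element distinctness on 194 elements has 194! connected components (one per ordering). Ben-Or's theorem then gives a lower bound of Omega(log(n!)) = Omega(n log n).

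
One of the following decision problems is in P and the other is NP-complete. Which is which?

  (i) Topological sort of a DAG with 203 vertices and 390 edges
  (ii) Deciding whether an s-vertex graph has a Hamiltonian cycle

(i) is P: DFS-based topological sort runs in O(V+E).
(ii) is NP-complete: one of Karp's 21 NP-complete problems.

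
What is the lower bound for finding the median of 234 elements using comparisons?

To find the median of 234 elements, every element must be compared at least once, so the lower bound is Omega(n). The BFPRT algorithm achieves O(n), making this tight.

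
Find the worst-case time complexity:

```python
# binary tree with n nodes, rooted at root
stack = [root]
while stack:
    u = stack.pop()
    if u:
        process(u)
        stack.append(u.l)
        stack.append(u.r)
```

Time complexity: O(n).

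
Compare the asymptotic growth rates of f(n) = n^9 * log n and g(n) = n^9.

f(n) = n^9 * log n grows faster: extra log n factor -> infinity.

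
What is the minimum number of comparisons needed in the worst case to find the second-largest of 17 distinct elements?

Lower bound: finding the max needs 17-1 comparisons. By the adversary weight-doubling argument, the max must personally win >= ceil(log_2(17)) = 5 comparisons; the 2nd-largest is among those 5 losers, needing 5-1 more comparisons. Total >= 17-1 + 5-1 = 20. A balanced knockout tournament achieves this.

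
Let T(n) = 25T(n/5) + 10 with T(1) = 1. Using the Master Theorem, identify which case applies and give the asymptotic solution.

a=25, b=5, f(n)=10.
log_5(25) = 2 > 0.
Since f(n) = O(n^0) is polynomially smaller than n^2, Case 1 applies.
T(n) = Theta(n^2).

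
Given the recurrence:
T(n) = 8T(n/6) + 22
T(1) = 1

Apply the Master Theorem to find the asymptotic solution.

a=8, b=6, f(n)=22. log_6(8) = 1.161. Case 1 of Master Theorem: T(n) = O(n^1.161).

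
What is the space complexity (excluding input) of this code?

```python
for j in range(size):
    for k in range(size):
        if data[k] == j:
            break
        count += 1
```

Space complexity: O(1).
Only a constant amount of auxiliary storage is used; nothing grows with n.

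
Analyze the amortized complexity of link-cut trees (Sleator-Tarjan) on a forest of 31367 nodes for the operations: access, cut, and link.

Link-cut trees represent the forest using splay trees over preferred paths. With potential Phi = sum over nodes of log(size of virtual subtree), each access on 31367 nodes is O(log 31367) = O(log n) amortized by the splay-tree access lemma. Cut and link are O(1) plus one access.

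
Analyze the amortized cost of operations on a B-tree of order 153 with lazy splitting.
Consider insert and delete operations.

In a B-tree of order 153, a node splits when it has 153 keys. With lazy splitting, we use potential Phi = number of full nodes + number of near-empty nodes. Each split costs O(1) but reduces potential. Between splits, at least 76 insertions must occur in that node. Amortized structural cost is O(1) per operation, plus O(log_153 n) traversal.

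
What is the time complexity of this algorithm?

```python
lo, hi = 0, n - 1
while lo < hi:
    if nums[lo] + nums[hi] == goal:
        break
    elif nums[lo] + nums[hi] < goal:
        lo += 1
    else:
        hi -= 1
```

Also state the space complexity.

Time complexity: O(n).
Space complexity: O(1).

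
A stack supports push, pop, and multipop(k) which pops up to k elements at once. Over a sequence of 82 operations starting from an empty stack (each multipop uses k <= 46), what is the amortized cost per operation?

Each element is pushed exactly once and popped at most once (whether by pop or as part of a multipop). So the total number of individual pops over the whole sequence is at most the number of pushes, which is at most 82. Total work <= 2 * 82, hence O(1) amortized per operation.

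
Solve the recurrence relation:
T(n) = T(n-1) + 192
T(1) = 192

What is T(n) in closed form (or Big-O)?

Unrolling: T(n) = T(n-1) + 192 = T(n-2) + 2*192 = ... = T(1) + (n-1)*192 = 192 + (n-1)*192 = 192n.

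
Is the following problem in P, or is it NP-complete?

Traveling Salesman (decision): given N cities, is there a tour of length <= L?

This problem is NP-complete: reduces from Hamiltonian Cycle.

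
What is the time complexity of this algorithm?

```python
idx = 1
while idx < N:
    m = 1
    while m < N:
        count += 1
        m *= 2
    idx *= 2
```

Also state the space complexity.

Time complexity: O(log^2 n).
Space complexity: O(1).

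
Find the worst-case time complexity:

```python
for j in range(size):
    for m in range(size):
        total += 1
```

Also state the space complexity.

Time complexity: O(n^2).
Space complexity: O(1).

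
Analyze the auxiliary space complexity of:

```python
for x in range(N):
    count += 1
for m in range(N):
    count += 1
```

Space complexity: O(1).
Only a constant amount of auxiliary storage is used; nothing grows with n.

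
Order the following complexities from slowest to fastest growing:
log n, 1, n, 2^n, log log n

Ordered by growth rate: 1 < log log n < log n < n < 2^n.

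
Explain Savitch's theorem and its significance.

Savitch's theorem states that NSPACE(f(n)) is contained in DSPACE(f(n)^2) for f(n) >= log n. In particular, NPSPACE = PSPACE, meaning nondeterminism does not significantly help for space-bounded computation. This contrasts with time, where we do not know if P = NP.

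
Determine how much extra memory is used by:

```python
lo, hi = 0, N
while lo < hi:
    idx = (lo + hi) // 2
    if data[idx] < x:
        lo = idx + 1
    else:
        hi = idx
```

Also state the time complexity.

Space complexity: O(1).
Only a constant amount of auxiliary storage is used; nothing grows with n.
Time complexity: O(log n).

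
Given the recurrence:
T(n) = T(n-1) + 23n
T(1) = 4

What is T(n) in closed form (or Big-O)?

Unrolling: T(n) = 4 + 23*(2 + 3 + ... + n) = 4 + 23*(n(n+1)/2 - 1) = O(n^2).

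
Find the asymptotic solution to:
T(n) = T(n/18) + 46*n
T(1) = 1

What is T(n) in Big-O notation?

Geometric series: 46*n*(1 + 1/18 + 1/18^2 + ...) = O(n). T(n) = O(n).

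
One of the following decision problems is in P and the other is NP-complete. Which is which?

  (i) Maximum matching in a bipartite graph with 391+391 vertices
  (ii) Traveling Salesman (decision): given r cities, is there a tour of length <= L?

(i) is P: Hopcroft-Karp runs in O(E sqrt(V)).
(ii) is NP-complete: reduces from Hamiltonian Cycle.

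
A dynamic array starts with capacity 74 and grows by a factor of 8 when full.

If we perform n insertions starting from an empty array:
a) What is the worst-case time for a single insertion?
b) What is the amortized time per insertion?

(a) Worst-case single insertion: O(n) -- when the array is full at capacity c, the resize copies all c elements, and c can be Theta(n).
(b) Resizes happen at sizes 74, 592, 4736, ... Total copy cost for n insertions: 74 + 592 + ... = O(n) (geometric series with ratio 1/8). Amortized cost per insertion: O(n)/n = O(1).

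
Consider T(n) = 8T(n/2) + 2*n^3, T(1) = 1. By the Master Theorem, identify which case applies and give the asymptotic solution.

a=8, b=2, f(n)=2*n^3.
log_2(8) = 3, so n^(log_b(a)) = n^3.
f(n) = Theta(n^3), so Case 2 applies.
T(n) = Theta(n^3 log n).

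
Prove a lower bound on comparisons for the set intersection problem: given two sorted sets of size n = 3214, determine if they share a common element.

For two sorted arrays of size n = 3214, any correct algorithm must examine Omega(n) elements. If fewer are examined, an adversary places a common element in an unexamined gap. A merge-based scan achieves O(n), so the bound is tight.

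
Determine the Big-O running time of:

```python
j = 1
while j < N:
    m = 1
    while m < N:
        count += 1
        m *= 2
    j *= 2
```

Time complexity: O(log^2 n).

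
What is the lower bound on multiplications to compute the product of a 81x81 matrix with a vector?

A 81x81 matrix-vector product has 81 inner products of length 81. Output depends on all 81^2 = 6561 matrix entries. At least 6561 multiplications needed.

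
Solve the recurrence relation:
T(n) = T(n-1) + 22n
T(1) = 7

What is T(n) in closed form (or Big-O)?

Unrolling: T(n) = 7 + 22*(2 + 3 + ... + n) = 7 + 22*(n(n+1)/2 - 1) = O(n^2).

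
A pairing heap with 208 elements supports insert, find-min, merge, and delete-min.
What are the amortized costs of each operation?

Pairing heaps are self-adjusting heap-ordered trees. Insert and merge link two roots: O(1). Find-min reads the root: O(1). Delete-min removes the root, then pairs children in two passes; amortized cost is O(log 208) = O(log n).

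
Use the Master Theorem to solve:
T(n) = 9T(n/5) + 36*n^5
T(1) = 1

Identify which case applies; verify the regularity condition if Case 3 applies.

a=9, b=5, f(n)=36*n^5.
log_5(9) = 1.365 < 5.
f(n) = Omega(n^(1.365+epsilon)) for some epsilon > 0, so Case 3 is the candidate.
Regularity: a*f(n/b) = 9*36*(n/5)^5 = (9/3125)*36*n^5 <= c*f(n) with c = 9/3125 < 1. Satisfied.
Case 3: T(n) = Theta(n^5).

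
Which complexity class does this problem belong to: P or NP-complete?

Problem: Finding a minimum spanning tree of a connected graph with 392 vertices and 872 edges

This problem is in P: Kruskal's / Prim's algorithms run in polynomial time.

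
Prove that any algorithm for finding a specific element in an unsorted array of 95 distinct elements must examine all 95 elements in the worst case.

Adversary argument: if the algorithm examines fewer than 95 elements, the adversary places the target in an unexamined position. The algorithm cannot distinguish 'not present' from 'in unexamined position'.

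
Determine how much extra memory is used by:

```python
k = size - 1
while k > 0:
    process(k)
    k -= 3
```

Space complexity: O(1).
Only a constant amount of auxiliary storage is used; nothing grows with n.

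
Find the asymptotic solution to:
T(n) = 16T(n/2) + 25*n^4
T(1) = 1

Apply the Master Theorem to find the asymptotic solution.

a=16, b=2, f(n)=25*n^4. log_2(16) = 4. Case 2: T(n) = O(n^4 log n).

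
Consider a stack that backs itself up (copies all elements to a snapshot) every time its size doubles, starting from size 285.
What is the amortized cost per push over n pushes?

Backups occur at sizes 285, 570, 1140, ..., copying 285 + 570 + 1140 + ... <= 2n elements total (geometric series). Spread over n pushes, the amortized backup cost is O(1) per push.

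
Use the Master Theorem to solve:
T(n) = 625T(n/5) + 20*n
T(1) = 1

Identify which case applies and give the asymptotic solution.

a=625, b=5, f(n)=20*n.
log_5(625) = 4 > 1.
Since f(n) = O(n^1) is polynomially smaller than n^4, Case 1 applies.
T(n) = Theta(n^4).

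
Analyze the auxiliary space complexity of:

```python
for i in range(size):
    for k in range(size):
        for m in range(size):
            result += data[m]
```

Space complexity: O(1).
Only a constant amount of auxiliary storage is used; nothing grows with n.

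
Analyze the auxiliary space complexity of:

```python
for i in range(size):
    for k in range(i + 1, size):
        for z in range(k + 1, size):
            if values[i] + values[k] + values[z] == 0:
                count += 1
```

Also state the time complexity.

Space complexity: O(1).
Only a constant amount of auxiliary storage is used; nothing grows with n.
Time complexity: O(n^3).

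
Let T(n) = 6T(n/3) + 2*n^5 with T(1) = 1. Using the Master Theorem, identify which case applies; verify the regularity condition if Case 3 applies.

a=6, b=3, f(n)=2*n^5.
log_3(6) = 1.631 < 5.
f(n) = Omega(n^(1.631+epsilon)) for some epsilon > 0, so Case 3 is the candidate.
Regularity: a*f(n/b) = 6*2*(n/3)^5 = (6/243)*2*n^5 <= c*f(n) with c = 6/243 < 1. Satisfied.
Case 3: T(n) = Theta(n^5).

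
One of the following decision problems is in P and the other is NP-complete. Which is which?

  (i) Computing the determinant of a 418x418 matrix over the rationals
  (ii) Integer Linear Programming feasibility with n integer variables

(i) is P: Gaussian elimination runs in O(n^3).
(ii) is NP-complete: ILP feasibility is NP-complete (LP relaxation is in P).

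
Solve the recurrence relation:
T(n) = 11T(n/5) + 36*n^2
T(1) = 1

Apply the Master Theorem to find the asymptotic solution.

a=11, b=5, f(n)=36*n^2. log_5(11) = 1.49 < 2. Case 3: T(n) = O(n^2).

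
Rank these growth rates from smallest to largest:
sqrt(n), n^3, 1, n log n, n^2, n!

Ordered by growth rate: 1 < sqrt(n) < n log n < n^2 < n^3 < n!.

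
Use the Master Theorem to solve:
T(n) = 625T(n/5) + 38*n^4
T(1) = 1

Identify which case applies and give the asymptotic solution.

a=625, b=5, f(n)=38*n^4.
log_5(625) = 4, so n^(log_b(a)) = n^4.
f(n) = Theta(n^4), so Case 2 applies.
T(n) = Theta(n^4 log n).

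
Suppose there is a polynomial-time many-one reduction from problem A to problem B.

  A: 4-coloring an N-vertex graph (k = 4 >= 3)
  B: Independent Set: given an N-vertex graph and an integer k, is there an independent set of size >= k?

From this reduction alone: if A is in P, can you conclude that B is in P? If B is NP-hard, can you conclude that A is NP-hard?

A poly-time reduction A <=_p B transfers tractability DOWN (B easy => A easy) and hardness UP (A hard => B hard), not the reverse.
From A in P, the reduction alone does NOT give B in P: any problem in P trivially reduces to SAT, yet SAT is not known to be in P.
From B NP-hard, the reduction alone does NOT give A NP-hard: again, easy problems reduce to hard ones.
(Here in fact A is NP-complete and B is NP-complete.)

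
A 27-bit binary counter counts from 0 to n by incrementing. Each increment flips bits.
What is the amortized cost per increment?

Bit i flips every 2^i increments. Total flips over n increments: sum_{i=0}^{27} n/2^i < 2n. Amortized cost: 2n/n = O(1).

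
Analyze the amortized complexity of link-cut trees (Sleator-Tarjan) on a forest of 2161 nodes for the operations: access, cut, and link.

Link-cut trees represent the forest using splay trees over preferred paths. With potential Phi = sum over nodes of log(size of virtual subtree), each access on 2161 nodes is O(log 2161) = O(log n) amortized by the splay-tree access lemma. Cut and link are O(1) plus one access.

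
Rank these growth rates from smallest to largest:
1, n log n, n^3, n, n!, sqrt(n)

Ordered by growth rate: 1 < sqrt(n) < n < n log n < n^3 < n!.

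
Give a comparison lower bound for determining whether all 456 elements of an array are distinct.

In the algebraic decision-tree model, the YES region for element distinctness on 456 elements has 456! connected components (one per ordering). Ben-Or's theorem then gives a lower bound of Omega(log(n!)) = Omega(n log n).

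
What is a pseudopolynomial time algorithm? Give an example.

A pseudopolynomial algorithm runs in time polynomial in the numeric value of the input, but exponential in the input length. The dynamic programming solution for Subset Sum runs in O(n*W) where W is the target sum. This is pseudopolynomial because W can be exponential in the number of bits to represent it.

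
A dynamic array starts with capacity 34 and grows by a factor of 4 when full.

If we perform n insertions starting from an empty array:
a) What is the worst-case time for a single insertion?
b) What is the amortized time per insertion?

(a) Worst-case single insertion: O(n) -- when the array is full at capacity c, the resize copies all c elements, and c can be Theta(n).
(b) Resizes happen at sizes 34, 136, 544, ... Total copy cost for n insertions: 34 + 136 + ... = O(n) (geometric series with ratio 1/4). Amortized cost per insertion: O(n)/n = O(1).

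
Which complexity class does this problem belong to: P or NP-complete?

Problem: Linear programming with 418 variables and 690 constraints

This problem is in P: the ellipsoid and interior-point methods run in polynomial time.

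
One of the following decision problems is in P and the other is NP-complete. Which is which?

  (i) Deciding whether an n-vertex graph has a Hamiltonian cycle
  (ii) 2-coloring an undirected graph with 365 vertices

(i) is NP-complete: one of Karp's 21 NP-complete problems.
(ii) is P: 2-coloring is bipartiteness testing via BFS, O(V+E).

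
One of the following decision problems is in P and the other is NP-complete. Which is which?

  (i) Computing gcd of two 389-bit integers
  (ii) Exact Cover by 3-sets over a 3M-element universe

(i) is P: the Euclidean algorithm runs in polynomial time in the bit-length.
(ii) is NP-complete: one of Karp's 21 NP-complete problems.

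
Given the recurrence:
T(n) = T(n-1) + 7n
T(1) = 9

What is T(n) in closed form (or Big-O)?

Unrolling: T(n) = 9 + 7*(2 + 3 + ... + n) = 9 + 7*(n(n+1)/2 - 1) = O(n^2).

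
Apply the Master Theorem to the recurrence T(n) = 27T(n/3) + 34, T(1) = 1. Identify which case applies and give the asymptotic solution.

a=27, b=3, f(n)=34.
log_3(27) = 3 > 0.
Since f(n) = O(n^0) is polynomially smaller than n^3, Case 1 applies.
T(n) = Theta(n^3).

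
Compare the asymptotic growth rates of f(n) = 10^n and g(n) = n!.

g(n) = n! grows faster: by Stirling n! ~ (n/e)^n sqrt(2*pi*n); (n/e)^n eventually dominates 10^n.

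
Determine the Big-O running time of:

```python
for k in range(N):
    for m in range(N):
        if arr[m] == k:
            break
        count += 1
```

Time complexity: O(n^2).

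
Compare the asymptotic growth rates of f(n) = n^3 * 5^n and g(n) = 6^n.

g(n) = 6^n grows faster: 6^n / (n^3 5^n) = (6/5)^n / n^3 -> infinity since 6/5 > 1.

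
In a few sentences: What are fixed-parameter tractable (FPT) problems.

A problem parameterized by k is FPT if it can be solved in time f(k) * n^O(1), where f is any computable function of k alone. Vertex Cover parameterized by solution size k is FPT: O(2^k * n). The W-hierarchy (W[1], W[2], ...) classifies parameterized problems by hardness; Clique parameterized by clique size is W[1]-complete.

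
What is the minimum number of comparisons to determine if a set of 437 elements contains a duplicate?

Determining if 437 elements are all distinct requires Omega(n log n) comparisons in the comparison model. This follows from the element distinctness lower bound.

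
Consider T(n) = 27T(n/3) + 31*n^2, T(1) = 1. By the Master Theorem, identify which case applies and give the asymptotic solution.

a=27, b=3, f(n)=31*n^2.
log_3(27) = 3 > 2.
Since f(n) = O(n^2) is polynomially smaller than n^3, Case 1 applies.
T(n) = Theta(n^3).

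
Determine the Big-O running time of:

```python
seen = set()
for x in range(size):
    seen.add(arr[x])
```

Time complexity: O(n).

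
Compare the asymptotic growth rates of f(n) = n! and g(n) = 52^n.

f(n) = n! grows faster: n!/52^n -> infinity by Stirling.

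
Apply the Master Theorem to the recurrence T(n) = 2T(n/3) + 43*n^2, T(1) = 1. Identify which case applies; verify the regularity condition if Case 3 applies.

a=2, b=3, f(n)=43*n^2.
log_3(2) = 0.6309 < 2.
f(n) = Omega(n^(0.6309+epsilon)) for some epsilon > 0, so Case 3 is the candidate.
Regularity: a*f(n/b) = 2*43*(n/3)^2 = (2/9)*43*n^2 <= c*f(n) with c = 2/9 < 1. Satisfied.
Case 3: T(n) = Theta(n^2).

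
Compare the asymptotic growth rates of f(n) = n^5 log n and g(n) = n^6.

g(n) = n^6 grows faster: n^6 / (n^5 log n) = n/log n -> infinity.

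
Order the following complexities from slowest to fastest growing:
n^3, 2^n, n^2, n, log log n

Ordered by growth rate: log log n < n < n^2 < n^3 < 2^n.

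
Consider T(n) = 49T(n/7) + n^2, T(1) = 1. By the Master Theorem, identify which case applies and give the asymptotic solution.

a=49, b=7, f(n)=n^2.
log_7(49) = 2, so n^(log_b(a)) = n^2.
f(n) = Theta(n^2), so Case 2 applies.
T(n) = Theta(n^2 log n).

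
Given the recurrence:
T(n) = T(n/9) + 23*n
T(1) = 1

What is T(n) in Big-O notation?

Geometric series: 23*n*(1 + 1/9 + 1/9^2 + ...) = O(n). T(n) = O(n).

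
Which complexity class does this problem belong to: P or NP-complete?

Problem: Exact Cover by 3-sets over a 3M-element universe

This problem is NP-complete: one of Karp's 21 NP-complete problems.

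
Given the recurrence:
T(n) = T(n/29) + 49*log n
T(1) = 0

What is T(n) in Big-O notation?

Each of the log_29(n) levels adds O(log n). T(n) = O(log^2 n).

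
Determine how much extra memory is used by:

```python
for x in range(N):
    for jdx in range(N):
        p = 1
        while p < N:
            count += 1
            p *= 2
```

Space complexity: O(1).
Only a constant amount of auxiliary storage is used; nothing grows with n.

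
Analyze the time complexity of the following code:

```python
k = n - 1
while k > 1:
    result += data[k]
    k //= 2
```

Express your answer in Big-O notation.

Time complexity: O(log n).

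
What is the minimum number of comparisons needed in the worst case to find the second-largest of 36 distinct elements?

Lower bound: finding the max needs 36-1 comparisons. By the adversary weight-doubling argument, the max must personally win >= ceil(log_2(36)) = 6 comparisons; the 2nd-largest is among those 6 losers, needing 6-1 more comparisons. Total >= 36-1 + 6-1 = 40. A balanced knockout tournament achieves this.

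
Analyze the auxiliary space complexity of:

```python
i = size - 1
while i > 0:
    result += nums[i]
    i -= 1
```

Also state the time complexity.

Space complexity: O(1).
Only a constant amount of auxiliary storage is used; nothing grows with n.
Time complexity: O(n).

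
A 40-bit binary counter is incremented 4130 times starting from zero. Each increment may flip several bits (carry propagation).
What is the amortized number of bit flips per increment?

Bit i flips on every 2^i-th increment, so over 4130 increments bit i flips floor(4130/2^i) times. Summing over i: total flips < 2 * 4130. Amortized: < 2 = O(1) per increment.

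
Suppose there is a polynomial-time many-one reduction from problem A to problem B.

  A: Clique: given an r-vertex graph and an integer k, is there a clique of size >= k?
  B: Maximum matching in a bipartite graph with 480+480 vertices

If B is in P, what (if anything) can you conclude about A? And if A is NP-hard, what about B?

A poly-time reduction A <=_p B means any A-instance can be transformed to a B-instance in poly time.
If B is in P: compose the reduction with B's poly-time algorithm to solve A in poly time, so A is in P.
If A is NP-hard: every NP problem reduces to A, which reduces to B; composing reductions, every NP problem reduces to B, so B is NP-hard.
(Here in fact A is NP-complete and B is in P, so no such reduction is known -- its existence would imply P = NP; the analysis concerns only what the assumed reduction would or would not let you conclude.)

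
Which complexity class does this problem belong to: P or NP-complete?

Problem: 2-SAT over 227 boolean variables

This problem is in P: 2-SAT is solvable in linear time via implication-graph SCCs.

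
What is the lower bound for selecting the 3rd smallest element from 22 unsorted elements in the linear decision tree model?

Selecting the 3rd smallest of 22 elements requires Omega(n) comparisons. Every element must be compared at least once. The BFPRT algorithm achieves O(n), making this tight.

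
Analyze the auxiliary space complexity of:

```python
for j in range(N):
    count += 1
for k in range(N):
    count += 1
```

Space complexity: O(1).
Only a constant amount of auxiliary storage is used; nothing grows with n.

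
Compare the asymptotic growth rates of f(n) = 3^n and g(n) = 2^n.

f(n) = 3^n grows faster: (3/2)^n -> infinity since 3/2 > 1.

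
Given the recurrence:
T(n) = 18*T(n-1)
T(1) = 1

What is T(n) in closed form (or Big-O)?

Each step multiplies by 18. T(n) = T(1)*18^(n-1) = 18^(n-1).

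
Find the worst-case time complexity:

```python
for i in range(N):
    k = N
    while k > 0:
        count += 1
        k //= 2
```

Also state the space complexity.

Time complexity: O(n log n).
Space complexity: O(1).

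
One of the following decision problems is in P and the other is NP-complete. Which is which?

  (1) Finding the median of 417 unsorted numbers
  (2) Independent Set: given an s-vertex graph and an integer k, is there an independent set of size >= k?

(1) is P: linear-time selection (median-of-medians) runs in O(n).
(2) is NP-complete: complement of Clique (with k part of the input).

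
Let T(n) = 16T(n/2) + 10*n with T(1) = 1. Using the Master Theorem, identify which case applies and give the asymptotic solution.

a=16, b=2, f(n)=10*n.
log_2(16) = 4 > 1.
Since f(n) = O(n^1) is polynomially smaller than n^4, Case 1 applies.
T(n) = Theta(n^4).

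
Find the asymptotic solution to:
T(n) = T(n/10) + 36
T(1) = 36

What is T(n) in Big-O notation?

Each step divides n by 10 and adds 36. After log_10(n) steps, T(n) = O(log n).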